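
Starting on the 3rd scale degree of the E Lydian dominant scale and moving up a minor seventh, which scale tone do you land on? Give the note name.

F#

The scale is E F♯ G♯ A♯ B C♯ D.
The 3rd scale degree is G♯; a minor seventh above that is F♯ — scale degree 2.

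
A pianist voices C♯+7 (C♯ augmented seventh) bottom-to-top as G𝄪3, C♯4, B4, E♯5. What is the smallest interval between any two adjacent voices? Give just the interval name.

Adjacent intervals: G𝄪3→C♯4 = diminished fourth; C♯4→B4 = minor seventh; B4→E♯5 = augmented fourth.
The smallest is G𝄪3 to C♯4, a diminished fourth (4 semitones).

diminished fourth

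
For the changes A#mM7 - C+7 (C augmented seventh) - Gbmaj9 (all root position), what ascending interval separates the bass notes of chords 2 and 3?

The roots are C and Gb.
From C to Gb: 6 semitones over a fifth = diminished.

diminished 5th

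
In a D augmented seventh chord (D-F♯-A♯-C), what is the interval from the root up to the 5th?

Root = D; 5th = A♯.
5 letter names make it a fifth; at 8 semitones (a half step wider than perfect) the quality is augmented.

augmented 5th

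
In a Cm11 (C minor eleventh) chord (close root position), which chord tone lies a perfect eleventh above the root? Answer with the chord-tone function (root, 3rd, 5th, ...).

Spelling the chord: C E♭ G B♭ D F.
The root is C. A perfect eleventh above C is F.
F is the chord's 11th.

11th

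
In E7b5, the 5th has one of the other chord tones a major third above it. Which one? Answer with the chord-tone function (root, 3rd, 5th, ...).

7th

The chord tones of E7b5 are E-G#-Bb-D.
The 5th is Bb. A major third above Bb is D.
D is the chord's 7th.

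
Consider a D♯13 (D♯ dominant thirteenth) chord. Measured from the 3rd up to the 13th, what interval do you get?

perfect 11th

D♯13 is spelled D♯ F𝄪 A♯ C♯ E♯ B♯.
The 3rd is F𝄪 and the 13th is B♯.
From F𝄪 to B♯ is 17 semitones, exactly the perfect eleventh.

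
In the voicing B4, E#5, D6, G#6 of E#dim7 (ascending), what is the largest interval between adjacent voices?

diminished seventh

Adjacent intervals: B4→E#5 = augmented fourth; E#5→D6 = diminished seventh; D6→G#6 = augmented fourth.
The largest is E#5 to D6, a diminished seventh (9 semitones).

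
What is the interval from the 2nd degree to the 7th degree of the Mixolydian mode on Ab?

Ab mixolydian: Ab Bb C Db Eb F Gb.
So we need the interval from Bb up to Gb.
From Bb to Gb: 8 semitones over a sixth = minor.

minor 6th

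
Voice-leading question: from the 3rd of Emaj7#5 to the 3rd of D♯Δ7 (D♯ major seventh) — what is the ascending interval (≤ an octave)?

major seventh

The 3rd of Emaj7#5 is G♯; the 3rd of D♯Δ7 (D♯ major seventh) is F𝄪.
G♯ up to F𝄪 spans 7 letter names and 11 semitones — a major seventh.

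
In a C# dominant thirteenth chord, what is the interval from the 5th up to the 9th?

perfect fifth

C#13: C#–E#–G#–B–D#–A#.
The 5th is G# and the 9th is D#.
From G# to D# is 7 semitones, exactly the perfect fifth.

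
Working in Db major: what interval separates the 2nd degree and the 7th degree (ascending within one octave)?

M6

Db major: Db Eb F Gb Ab Bb C.
The 2nd degree is Eb and the 7th scale degree is C.
Eb up to C spans 6 letter names and 9 semitones — a major sixth.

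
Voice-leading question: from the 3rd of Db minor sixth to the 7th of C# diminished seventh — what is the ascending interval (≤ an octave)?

augmented fourth

Db minor sixth has Fb as its 3rd, and C# diminished seventh has Bb as its 7th.
Fb up to Bb is 6 semitones, a half step wider than a perfect fourth, so the interval is augmented.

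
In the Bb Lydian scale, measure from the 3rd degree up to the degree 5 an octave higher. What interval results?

m10

Bb lydian: Bb C D E F G A.
3rd degree = D; scale degree 5 (up an octave) = F.
10 letter names make it a tenth; at 15 semitones (a half step narrower than major) the quality is minor.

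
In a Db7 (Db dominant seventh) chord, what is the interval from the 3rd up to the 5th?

minor third

Db7 (Db dominant seventh) is spelled Db F Ab Cb.
The 3rd is F and the 5th is Ab.
From F to Ab: 3 semitones over a third = minor.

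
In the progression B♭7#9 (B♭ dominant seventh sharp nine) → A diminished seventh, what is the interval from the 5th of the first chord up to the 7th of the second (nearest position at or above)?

m2

The 5th of B♭7#9 (B♭ dominant seventh sharp nine) is F; the 7th of A diminished seventh is G♭.
From F to G♭: 1 semitone over a second = minor.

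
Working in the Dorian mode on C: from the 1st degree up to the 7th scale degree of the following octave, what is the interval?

The scale runs C D Eb F G A Bb.
1st degree = C; scale degree 7 (up an octave) = Bb.
C up to Bb is 22 semitones, a half step narrower than a major fourteenth, so the interval is minor.

minor fourteenth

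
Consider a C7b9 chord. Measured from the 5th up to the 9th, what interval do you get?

Spelling the chord: C–E–G–B♭–D♭.
That puts G below D♭.
5 letter names make it a fifth; at 6 semitones (a half step narrower than perfect) the quality is diminished.

diminished fifth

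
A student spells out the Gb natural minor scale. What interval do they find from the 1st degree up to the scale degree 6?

minor sixth

Spelling the Gb natural minor scale: Gb Ab Bbb Cb Db Ebb Fb.
That puts Gb below Ebb.
Gb up to Ebb is 8 semitones, a half step narrower than a major sixth, so the interval is minor.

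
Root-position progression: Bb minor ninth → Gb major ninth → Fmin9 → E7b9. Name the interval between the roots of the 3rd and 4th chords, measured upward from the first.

The roots are F and E.
From F to E is 11 semitones, exactly the major seventh.

major seventh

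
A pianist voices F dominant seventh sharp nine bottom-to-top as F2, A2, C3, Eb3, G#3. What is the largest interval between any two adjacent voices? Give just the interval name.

augmented third

Adjacent intervals: F2→A2 = major third; A2→C3 = minor third; C3→Eb3 = minor third; Eb3→G#3 = augmented third.
The largest is Eb3 to G#3, an augmented third (5 semitones).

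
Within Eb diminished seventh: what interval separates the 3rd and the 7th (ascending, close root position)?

The chord tones of Ebdim7 (Eb diminished seventh) are Eb Gb Bbb Dbb.
That puts Gb below Dbb.
Gb up to Dbb is 6 semitones, a half step narrower than a perfect fifth, so the interval is diminished.

diminished 5th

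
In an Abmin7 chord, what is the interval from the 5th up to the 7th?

minor 3rd

Ab minor seventh is spelled Ab-Cb-Eb-Gb.
So we need the interval from Eb up to Gb.
Eb up to Gb is 3 semitones, a half step narrower than a major third, so the interval is minor.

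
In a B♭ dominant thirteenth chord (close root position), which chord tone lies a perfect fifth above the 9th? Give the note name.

G

The chord tones of B♭ dominant thirteenth are B♭-D-F-A♭-C-G.
The 9th is C. A perfect fifth above C is G.
G is the chord's 13th.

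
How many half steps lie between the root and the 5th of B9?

B9 (B dominant ninth) is spelled B–D♯–F♯–A–C♯.
B to F♯ is a perfect fifth: 7 semitones.

7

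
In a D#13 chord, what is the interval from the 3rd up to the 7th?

diminished fifth

Spelling the chord: D#-F##-A#-C#-E#-B#.
The 3rd is F## and the 7th is C#.
F## up to C# is 6 semitones, a half step narrower than a perfect fifth, so the interval is diminished.
That tritone between 3rd and 7th is what gives the dominant seventh its pull toward resolution.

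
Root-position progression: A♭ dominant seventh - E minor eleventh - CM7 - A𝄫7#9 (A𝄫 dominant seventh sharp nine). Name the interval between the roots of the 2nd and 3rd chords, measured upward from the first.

The roots are E and C.
From E to C: 8 semitones over a sixth = minor.

minor 6th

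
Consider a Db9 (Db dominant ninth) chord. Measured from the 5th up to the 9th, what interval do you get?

Db9: Db–F–Ab–Cb–Eb.
The 5th is Ab and the 9th is Eb.
Ab up to Eb spans 5 letter names and 7 semitones — a perfect fifth.

perfect 5th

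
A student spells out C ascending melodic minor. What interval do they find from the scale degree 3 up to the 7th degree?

augmented fifth

Spelling C ascending melodic minor: C D E♭ F G A B.
That puts E♭ below B.
5 letter names make it a fifth; at 8 semitones (a half step wider than perfect) the quality is augmented.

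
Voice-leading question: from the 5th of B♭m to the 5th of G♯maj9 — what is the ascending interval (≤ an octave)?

augmented 6th

B♭m has F as its 5th, and G♯maj9 has D♯ as its 5th.
6 letter names make it a sixth; at 10 semitones (a half step wider than major) the quality is augmented.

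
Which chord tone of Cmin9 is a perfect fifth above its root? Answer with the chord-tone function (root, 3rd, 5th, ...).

5th

Cmin9 is spelled C Eb G Bb D.
The root is C. A perfect fifth above C is G.
G is the chord's 5th.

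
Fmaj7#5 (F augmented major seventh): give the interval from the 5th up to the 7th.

minor 3rd

The chord tones of Fmaj7#5 (F augmented major seventh) are F A C# E.
So we need the interval from C# up to E.
3 letter names make it a third; at 3 semitones (a half step narrower than major) the quality is minor.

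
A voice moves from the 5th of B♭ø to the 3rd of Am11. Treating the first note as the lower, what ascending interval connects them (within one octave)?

augmented fifth

The 5th of B♭ø is F♭; the 3rd of Am11 is C.
F♭ up to C is 8 semitones, a half step wider than a perfect fifth, so the interval is augmented.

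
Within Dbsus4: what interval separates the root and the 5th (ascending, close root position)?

perfect 5th

Spelling the chord: Db–Gb–Ab.
That puts Db below Ab.
Db up to Ab spans 5 letter names and 7 semitones — a perfect fifth.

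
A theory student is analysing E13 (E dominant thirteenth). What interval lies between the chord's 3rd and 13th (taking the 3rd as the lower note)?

perfect 11th

Spelling the chord: E–G♯–B–D–F♯–C♯.
That puts G♯ below C♯.
G♯ up to C♯ spans 11 letter names and 17 semitones — a perfect eleventh.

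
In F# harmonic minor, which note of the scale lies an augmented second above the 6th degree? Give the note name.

The scale is F# G# A B C# D E#.
The 6th degree is D; an augmented second above that is E# — scale degree 7.

E#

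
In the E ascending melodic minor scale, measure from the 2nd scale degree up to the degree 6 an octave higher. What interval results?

P12

E melodic minor: E F# G A B C# D#.
2nd scale degree = F#; 6th degree (up an octave) = C#.
F# up to C# spans 12 letter names and 19 semitones — a perfect twelfth.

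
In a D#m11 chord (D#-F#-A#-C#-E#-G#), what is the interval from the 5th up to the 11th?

So we need the interval from A# up to G#.
A# up to G# is 10 semitones, a half step narrower than a major seventh, so the interval is minor.

minor seventh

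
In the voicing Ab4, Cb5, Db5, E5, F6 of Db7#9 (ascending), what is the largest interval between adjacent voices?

m9

Adjacent intervals: Ab4→Cb5 = minor third; Cb5→Db5 = major second; Db5→E5 = augmented second; E5→F6 = minor ninth.
The largest is E5 to F6, a minor ninth (13 semitones).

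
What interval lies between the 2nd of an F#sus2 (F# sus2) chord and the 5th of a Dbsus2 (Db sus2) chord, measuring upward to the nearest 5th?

F#sus2 (F# sus2) has G# as its 2nd, and Dbsus2 (Db sus2) has Ab as its 5th.
2 letter names make it a second; at 0 semitones (a whole step narrower than major) the quality is diminished.

d2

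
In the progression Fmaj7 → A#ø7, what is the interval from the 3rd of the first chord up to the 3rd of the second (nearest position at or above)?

The 3rd of Fmaj7 is A; the 3rd of A#ø7 is C#.
A up to C# spans 3 letter names and 4 semitones — a major third.

major 3rd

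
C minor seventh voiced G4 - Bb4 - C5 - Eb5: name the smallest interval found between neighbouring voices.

Adjacent intervals: G4→Bb4 = minor third; Bb4→C5 = major second; C5→Eb5 = minor third.
The smallest is Bb4 to C5, a major second (2 semitones).

major second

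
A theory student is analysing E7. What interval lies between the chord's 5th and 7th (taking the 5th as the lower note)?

m3

E7 (E dominant seventh) is spelled E–G♯–B–D.
5th = B; 7th = D.
B up to D is 3 semitones, a half step narrower than a major third, so the interval is minor.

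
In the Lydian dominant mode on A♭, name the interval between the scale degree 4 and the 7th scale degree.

The scale runs A♭ B♭ C D E♭ F G♭.
Scale degree 4 = D; 7th degree = G♭.
D up to G♭ is 4 semitones, a half step narrower than a perfect fourth, so the interval is diminished.

diminished fourth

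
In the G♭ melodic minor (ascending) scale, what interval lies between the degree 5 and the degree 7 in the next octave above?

The scale runs G♭ A♭ B𝄫 C♭ D♭ E♭ F.
Degree 5 = D♭; scale degree 7 (up an octave) = F.
D♭ up to F spans 10 letter names and 16 semitones — a major tenth.

M10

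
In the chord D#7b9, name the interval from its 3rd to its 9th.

Spelling the chord: D#-F##-A#-C#-E.
That puts F## below E.
F## up to E is 9 semitones, a whole step narrower than a major seventh, so the interval is diminished.

d7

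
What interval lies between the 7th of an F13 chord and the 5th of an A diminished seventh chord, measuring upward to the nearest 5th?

perfect unison

The 7th of F13 is Eb; the 5th of A diminished seventh is Eb.
Eb up to Eb spans 1 letter names and 0 semitones — a perfect unison.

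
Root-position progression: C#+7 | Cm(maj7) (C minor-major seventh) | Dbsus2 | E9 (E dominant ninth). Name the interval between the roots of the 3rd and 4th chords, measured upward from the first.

augmented second

The roots are Db and E.
From Db to E: 3 semitones over a second = augmented.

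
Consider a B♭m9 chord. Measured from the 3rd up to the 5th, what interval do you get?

major third

B♭m9 (B♭ minor ninth) is spelled B♭ D♭ F A♭ C.
That puts D♭ below F.
From D♭ to F is 4 semitones, exactly the major third.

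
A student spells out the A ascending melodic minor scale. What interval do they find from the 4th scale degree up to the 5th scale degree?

major 2nd

A melodic minor: A B C D E F# G#.
4th scale degree = D; 5th degree = E.
D up to E spans 2 letter names and 2 semitones — a major second.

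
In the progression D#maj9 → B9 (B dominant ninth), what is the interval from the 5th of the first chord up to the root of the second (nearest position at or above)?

The 5th of D#maj9 is A#; the root of B9 (B dominant ninth) is B.
From A# to B: 1 semitone over a second = minor.

minor 2nd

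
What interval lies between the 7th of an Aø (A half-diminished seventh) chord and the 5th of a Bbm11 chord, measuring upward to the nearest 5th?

minor seventh

Aø (A half-diminished seventh) has G as its 7th, and Bbm11 has F as its 5th.
7 letter names make it a seventh; at 10 semitones (a half step narrower than major) the quality is minor.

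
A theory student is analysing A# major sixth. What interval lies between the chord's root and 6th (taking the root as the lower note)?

Spelling the chord: A#-C##-E#-F##.
Root = A#; 6th = F##.
Counting 6 letters and 9 half steps from A# gives a major sixth.

M6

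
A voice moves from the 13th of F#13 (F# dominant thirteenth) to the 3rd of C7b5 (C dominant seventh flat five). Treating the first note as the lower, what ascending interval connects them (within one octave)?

F#13 (F# dominant thirteenth) has D# as its 13th, and C7b5 (C dominant seventh flat five) has E as its 3rd.
D# up to E is 1 semitone, a half step narrower than a major second, so the interval is minor.

minor 2nd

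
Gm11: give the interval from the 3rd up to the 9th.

Gm11: G-Bb-D-F-A-C.
So we need the interval from Bb up to A.
Counting 7 letters and 11 half steps from Bb gives a major seventh.

major seventh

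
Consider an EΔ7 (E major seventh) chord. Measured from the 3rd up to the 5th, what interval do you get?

EM7 is spelled E-G♯-B-D♯.
3rd = G♯; 5th = B.
G♯ up to B is 3 semitones, a half step narrower than a major third, so the interval is minor.

minor third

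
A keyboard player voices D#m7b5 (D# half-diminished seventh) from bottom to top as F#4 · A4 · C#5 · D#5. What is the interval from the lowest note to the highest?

M6

The outer voices are F#4 and D#5.
From F# to D# is 9 semitones, exactly the major sixth.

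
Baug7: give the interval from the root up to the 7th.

B augmented seventh is spelled B–D#–F##–A.
So we need the interval from B up to A.
From B to A: 10 semitones over a seventh = minor.

minor 7th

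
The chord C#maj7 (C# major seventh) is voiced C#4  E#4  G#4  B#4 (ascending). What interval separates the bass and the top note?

The outer voices are C#4 and B#4.
C# up to B# spans 7 letter names and 11 semitones — a major seventh.

major seventh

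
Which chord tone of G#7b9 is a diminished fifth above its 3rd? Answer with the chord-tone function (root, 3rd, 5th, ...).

G#7b9 (G# dominant seventh flat nine) is spelled G#-B#-D#-F#-A.
The 3rd is B#. A diminished fifth above B# is F#.
F# is the chord's 7th.

7th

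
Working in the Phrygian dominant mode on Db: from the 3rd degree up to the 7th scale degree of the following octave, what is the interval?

Spelling the Phrygian dominant mode on Db: Db Ebb F Gb Ab Bbb Cb.
That puts F below Cb.
F up to Cb is 18 semitones, a half step narrower than a perfect twelfth, so the interval is diminished.

diminished twelfth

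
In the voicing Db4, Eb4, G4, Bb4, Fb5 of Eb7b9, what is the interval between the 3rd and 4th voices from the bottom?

minor third

Those voices are G4 and Bb4.
3 letter names make it a third; at 3 semitones (a half step narrower than major) the quality is minor.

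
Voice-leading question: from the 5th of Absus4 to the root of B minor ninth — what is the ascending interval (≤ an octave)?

Absus4 has Eb as its 5th, and B minor ninth has B as its root.
Eb up to B is 8 semitones, a half step wider than a perfect fifth, so the interval is augmented.

A5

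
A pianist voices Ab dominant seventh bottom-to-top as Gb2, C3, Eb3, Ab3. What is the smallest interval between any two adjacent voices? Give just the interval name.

minor third

Adjacent intervals: Gb2→C3 = augmented fourth; C3→Eb3 = minor third; Eb3→Ab3 = perfect fourth.
The smallest is C3 to Eb3, a minor third (3 semitones).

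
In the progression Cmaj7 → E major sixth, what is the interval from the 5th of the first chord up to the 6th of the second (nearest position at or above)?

Cmaj7 has G as its 5th, and E major sixth has C♯ as its 6th.
4 letter names make it a fourth; at 6 semitones (a half step wider than perfect) the quality is augmented.

augmented 4th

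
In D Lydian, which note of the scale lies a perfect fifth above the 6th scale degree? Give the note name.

F#

The scale is D E F♯ G♯ A B C♯.
The 6th scale degree is B; a perfect fifth above that is F♯ — scale degree 3.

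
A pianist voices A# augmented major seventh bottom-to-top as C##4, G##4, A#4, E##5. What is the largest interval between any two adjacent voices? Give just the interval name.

Adjacent intervals: C##4→G##4 = perfect fifth; G##4→A#4 = minor second; A#4→E##5 = augmented fifth.
The largest is A#4 to E##5, an augmented fifth (8 semitones).

augmented 5th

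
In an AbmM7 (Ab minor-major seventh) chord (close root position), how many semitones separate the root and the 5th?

7

Spelling the chord: Ab–Cb–Eb–G.
Ab to Eb is a perfect fifth: 7 semitones.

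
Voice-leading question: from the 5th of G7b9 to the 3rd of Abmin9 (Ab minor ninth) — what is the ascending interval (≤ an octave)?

The 5th of G7b9 is D; the 3rd of Abmin9 (Ab minor ninth) is Cb.
D up to Cb is 9 semitones, a whole step narrower than a major seventh, so the interval is diminished.

diminished 7th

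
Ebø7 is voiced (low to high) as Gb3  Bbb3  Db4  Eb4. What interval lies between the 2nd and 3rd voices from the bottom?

major third

Those voices are Bbb3 and Db4.
From Bbb to Db is 4 semitones, exactly the major third.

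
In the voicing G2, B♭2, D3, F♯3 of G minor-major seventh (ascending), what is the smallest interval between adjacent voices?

m3

Adjacent intervals: G2→B♭2 = minor third; B♭2→D3 = major third; D3→F♯3 = major third.
The smallest is G2 to B♭2, a minor third (3 semitones).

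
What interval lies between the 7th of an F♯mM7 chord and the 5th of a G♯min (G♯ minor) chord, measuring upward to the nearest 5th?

minor 7th

F♯mM7 has E♯ as its 7th, and G♯min (G♯ minor) has D♯ as its 5th.
From E♯ to D♯: 10 semitones over a seventh = minor.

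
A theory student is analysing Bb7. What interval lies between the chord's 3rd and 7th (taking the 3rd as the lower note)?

diminished 5th

Bb7 is spelled Bb D F Ab.
3rd = D; 7th = Ab.
5 letter names make it a fifth; at 6 semitones (a half step narrower than perfect) the quality is diminished.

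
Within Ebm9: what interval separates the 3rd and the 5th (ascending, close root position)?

The chord tones of Ebmin9 are Eb–Gb–Bb–Db–F.
So we need the interval from Gb up to Bb.
From Gb to Bb is 4 semitones, exactly the major third.

major third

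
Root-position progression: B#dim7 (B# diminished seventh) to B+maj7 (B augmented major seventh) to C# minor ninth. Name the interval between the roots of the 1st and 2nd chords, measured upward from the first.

diminished 8th

The roots are B# and B.
From B# to B: 11 semitones over an octave = diminished.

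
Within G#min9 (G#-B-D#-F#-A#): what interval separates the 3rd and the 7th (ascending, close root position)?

So we need the interval from B up to F#.
From B to F# is 7 semitones, exactly the perfect fifth.

perfect 5th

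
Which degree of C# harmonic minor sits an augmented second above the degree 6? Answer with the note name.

The scale is C# D# E F# G# A B#.
The degree 6 is A; an augmented second above that is B# — scale degree 7.

B#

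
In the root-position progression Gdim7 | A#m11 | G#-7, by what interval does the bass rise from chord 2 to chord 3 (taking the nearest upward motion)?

The roots are A# and G#.
From A# to G#: 10 semitones over a seventh = minor.

minor seventh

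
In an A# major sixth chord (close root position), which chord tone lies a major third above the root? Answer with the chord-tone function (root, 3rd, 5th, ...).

Spelling the chord: A#–C##–E#–F##.
The root is A#. A major third above A# is C##.
C## is the chord's 3rd.

3rd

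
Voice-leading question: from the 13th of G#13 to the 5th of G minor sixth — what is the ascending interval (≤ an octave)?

diminished seventh

G#13 has E# as its 13th, and G minor sixth has D as its 5th.
7 letter names make it a seventh; at 9 semitones (a whole step narrower than major) the quality is diminished.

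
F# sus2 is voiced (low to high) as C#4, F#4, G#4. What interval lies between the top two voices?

Those voices are F#4 and G#4.
Counting 2 letters and 2 half steps from F# gives a major second.

major second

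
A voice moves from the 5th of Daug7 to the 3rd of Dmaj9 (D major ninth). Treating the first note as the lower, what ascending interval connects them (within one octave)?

Daug7 has A# as its 5th, and Dmaj9 (D major ninth) has F# as its 3rd.
A# up to F# is 8 semitones, a half step narrower than a major sixth, so the interval is minor.

minor sixth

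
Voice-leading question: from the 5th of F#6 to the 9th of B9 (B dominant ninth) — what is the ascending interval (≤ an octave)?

perfect unison

The 5th of F#6 is C#; the 9th of B9 (B dominant ninth) is C#.
Counting 1 letters and 0 half steps from C# gives a perfect unison.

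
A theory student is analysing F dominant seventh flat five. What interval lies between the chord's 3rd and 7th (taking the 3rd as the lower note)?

diminished fifth

The chord tones of F7b5 are F–A–Cb–Eb.
So we need the interval from A up to Eb.
5 letter names make it a fifth; at 6 semitones (a half step narrower than perfect) the quality is diminished.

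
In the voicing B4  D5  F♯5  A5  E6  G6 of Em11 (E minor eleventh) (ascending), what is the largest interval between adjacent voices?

Adjacent intervals: B4→D5 = minor third; D5→F♯5 = major third; F♯5→A5 = minor third; A5→E6 = perfect fifth; E6→G6 = minor third.
The largest is A5 to E6, a perfect fifth (7 semitones).

perfect 5th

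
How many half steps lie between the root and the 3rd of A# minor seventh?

3

A#-7 is spelled A#, C#, E#, G#.
A# to C# is a minor third: 3 semitones.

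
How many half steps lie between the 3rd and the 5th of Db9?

Spelling the chord: Db-F-Ab-Cb-Eb.
F to Ab is a minor third: 3 semitones.

3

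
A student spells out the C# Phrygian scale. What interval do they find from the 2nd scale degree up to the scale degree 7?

major sixth

Spelling the C# Phrygian scale: C# D E F# G# A B.
2nd scale degree = D; degree 7 = B.
From D to B is 9 semitones, exactly the major sixth.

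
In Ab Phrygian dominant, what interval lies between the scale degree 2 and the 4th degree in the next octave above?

Ab phrygian dominant: Ab Bbb C Db Eb Fb Gb.
The scale degree 2 is Bbb and the 4th degree (up an octave) is Db.
Counting 10 letters and 16 half steps from Bbb gives a major tenth.

M10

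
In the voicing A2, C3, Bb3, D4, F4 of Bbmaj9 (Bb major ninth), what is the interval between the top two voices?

minor 3rd

Those voices are D4 and F4.
D up to F is 3 semitones, a half step narrower than a major third, so the interval is minor.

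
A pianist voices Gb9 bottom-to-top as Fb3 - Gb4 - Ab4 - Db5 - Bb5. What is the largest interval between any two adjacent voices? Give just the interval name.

Adjacent intervals: Fb3→Gb4 = major ninth; Gb4→Ab4 = major second; Ab4→Db5 = perfect fourth; Db5→Bb5 = major sixth.
The largest is Fb3 to Gb4, a major ninth (14 semitones).

M9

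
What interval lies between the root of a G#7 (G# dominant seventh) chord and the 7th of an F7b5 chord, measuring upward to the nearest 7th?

diminished sixth

G#7 (G# dominant seventh) has G# as its root, and F7b5 has Eb as its 7th.
6 letter names make it a sixth; at 7 semitones (a whole step narrower than major) the quality is diminished.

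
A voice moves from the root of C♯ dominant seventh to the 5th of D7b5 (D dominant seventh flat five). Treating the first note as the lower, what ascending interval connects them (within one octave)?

The root of C♯ dominant seventh is C♯; the 5th of D7b5 (D dominant seventh flat five) is A♭.
From C♯ to A♭: 7 semitones over a sixth = diminished.

diminished sixth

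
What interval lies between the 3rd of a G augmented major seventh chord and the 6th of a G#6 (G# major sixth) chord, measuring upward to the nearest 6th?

The 3rd of G augmented major seventh is B; the 6th of G#6 (G# major sixth) is E#.
B up to E# is 6 semitones, a half step wider than a perfect fourth, so the interval is augmented.

A4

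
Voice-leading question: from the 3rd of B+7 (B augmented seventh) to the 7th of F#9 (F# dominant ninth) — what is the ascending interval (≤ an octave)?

minor second

B+7 (B augmented seventh) has D# as its 3rd, and F#9 (F# dominant ninth) has E as its 7th.
2 letter names make it a second; at 1 semitone (a half step narrower than major) the quality is minor.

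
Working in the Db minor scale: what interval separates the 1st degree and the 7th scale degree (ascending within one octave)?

Spelling the Db minor scale: Db Eb Fb Gb Ab Bbb Cb.
So we need the interval from Db up to Cb.
7 letter names make it a seventh; at 10 semitones (a half step narrower than major) the quality is minor.

minor seventh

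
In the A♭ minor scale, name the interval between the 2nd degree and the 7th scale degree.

The scale runs A♭ B♭ C♭ D♭ E♭ F♭ G♭.
So we need the interval from B♭ up to G♭.
From B♭ to G♭: 8 semitones over a sixth = minor.

minor sixth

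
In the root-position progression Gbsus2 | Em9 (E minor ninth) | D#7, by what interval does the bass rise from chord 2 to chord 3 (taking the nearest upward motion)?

The roots are E and D#.
Counting 7 letters and 11 half steps from E gives a major seventh.

major 7th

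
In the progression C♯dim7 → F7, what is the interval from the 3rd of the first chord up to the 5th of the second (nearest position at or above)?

The 3rd of C♯dim7 is E; the 5th of F7 is C.
6 letter names make it a sixth; at 8 semitones (a half step narrower than major) the quality is minor.

m6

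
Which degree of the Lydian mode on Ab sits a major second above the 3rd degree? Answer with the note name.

The scale is Ab Bb C D Eb F G.
The 3rd degree is C; a major second above that is D — scale degree 4.

D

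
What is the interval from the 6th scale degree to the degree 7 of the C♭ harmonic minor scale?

augmented second

The scale runs C♭ D♭ E𝄫 F♭ G♭ A𝄫 B♭.
The 6th scale degree is A𝄫 and the 7th scale degree is B♭.
A𝄫 up to B♭ is 3 semitones, a half step wider than a major second, so the interval is augmented.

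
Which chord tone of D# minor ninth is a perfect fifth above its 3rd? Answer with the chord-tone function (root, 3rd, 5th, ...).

The chord tones of D#min9 (D# minor ninth) are D#, F#, A#, C#, E#.
The 3rd is F#. A perfect fifth above F# is C#.
C# is the chord's 7th.

7th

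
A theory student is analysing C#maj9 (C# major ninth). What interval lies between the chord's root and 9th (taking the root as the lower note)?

The chord tones of C#maj9 are C#-E#-G#-B#-D#.
Root = C#; 9th = D#.
Counting 9 letters and 14 half steps from C# gives a major ninth.

M9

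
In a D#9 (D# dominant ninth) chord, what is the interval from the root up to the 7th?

Spelling the chord: D# F## A# C# E#.
Root = D#; 7th = C#.
D# up to C# is 10 semitones, a half step narrower than a major seventh, so the interval is minor.

m7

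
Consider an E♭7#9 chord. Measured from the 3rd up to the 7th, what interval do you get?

d5

E♭7#9 is spelled E♭-G-B♭-D♭-F♯.
3rd = G; 7th = D♭.
G up to D♭ is 6 semitones, a half step narrower than a perfect fifth, so the interval is diminished.
That tritone between 3rd and 7th is what gives the dominant seventh its pull toward resolution.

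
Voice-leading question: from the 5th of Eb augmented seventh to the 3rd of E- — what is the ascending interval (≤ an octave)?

The 5th of Eb augmented seventh is B; the 3rd of E- is G.
From B to G: 8 semitones over a sixth = minor.

minor 6th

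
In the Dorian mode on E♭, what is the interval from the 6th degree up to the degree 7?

Spelling the Dorian mode on E♭: E♭ F G♭ A♭ B♭ C D♭.
So we need the interval from C up to D♭.
2 letter names make it a second; at 1 semitone (a half step narrower than major) the quality is minor.

minor second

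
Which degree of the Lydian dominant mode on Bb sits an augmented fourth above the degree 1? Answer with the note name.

E

The scale is Bb C D E F G Ab.
The degree 1 is Bb; an augmented fourth above that is E — scale degree 4.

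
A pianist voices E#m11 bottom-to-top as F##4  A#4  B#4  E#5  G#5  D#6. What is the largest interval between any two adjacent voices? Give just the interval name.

perfect 5th

Adjacent intervals: F##4→A#4 = minor third; A#4→B#4 = major second; B#4→E#5 = perfect fourth; E#5→G#5 = minor third; G#5→D#6 = perfect fifth.
The largest is G#5 to D#6, a perfect fifth (7 semitones).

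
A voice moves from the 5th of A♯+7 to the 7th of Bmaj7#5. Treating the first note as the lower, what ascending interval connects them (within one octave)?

The 5th of A♯+7 is E𝄪; the 7th of Bmaj7#5 is A♯.
E𝄪 up to A♯ is 4 semitones, a half step narrower than a perfect fourth, so the interval is diminished.

diminished fourth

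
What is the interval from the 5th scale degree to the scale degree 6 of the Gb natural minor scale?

The scale runs Gb Ab Bbb Cb Db Ebb Fb.
That puts Db below Ebb.
Db up to Ebb is 1 semitone, a half step narrower than a major second, so the interval is minor.

m2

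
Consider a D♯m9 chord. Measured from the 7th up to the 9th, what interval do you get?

major 3rd

D♯min9 (D♯ minor ninth) is spelled D♯–F♯–A♯–C♯–E♯.
The 7th is C♯ and the 9th is E♯.
Counting 3 letters and 4 half steps from C♯ gives a major third.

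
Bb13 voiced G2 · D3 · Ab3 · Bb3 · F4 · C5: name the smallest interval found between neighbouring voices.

major second

Adjacent intervals: G2→D3 = perfect fifth; D3→Ab3 = diminished fifth; Ab3→Bb3 = major second; Bb3→F4 = perfect fifth; F4→C5 = perfect fifth.
The smallest is Ab3 to Bb3, a major second (2 semitones).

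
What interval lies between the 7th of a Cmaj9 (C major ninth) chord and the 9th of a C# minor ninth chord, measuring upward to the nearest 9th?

major third

The 7th of Cmaj9 (C major ninth) is B; the 9th of C# minor ninth is D#.
B up to D# spans 3 letter names and 4 semitones — a major third.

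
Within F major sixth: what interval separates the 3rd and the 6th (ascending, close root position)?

Spelling the chord: F, A, C, D.
That puts A below D.
Counting 4 letters and 5 half steps from A gives a perfect fourth.

perfect 4th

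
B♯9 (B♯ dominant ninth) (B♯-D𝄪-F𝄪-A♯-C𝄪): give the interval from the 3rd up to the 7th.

diminished fifth

3rd = D𝄪; 7th = A♯.
D𝄪 up to A♯ is 6 semitones, a half step narrower than a perfect fifth, so the interval is diminished.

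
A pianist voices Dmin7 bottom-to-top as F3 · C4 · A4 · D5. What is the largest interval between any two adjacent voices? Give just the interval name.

Adjacent intervals: F3→C4 = perfect fifth; C4→A4 = major sixth; A4→D5 = perfect fourth.
The largest is C4 to A4, a major sixth (9 semitones).

major 6th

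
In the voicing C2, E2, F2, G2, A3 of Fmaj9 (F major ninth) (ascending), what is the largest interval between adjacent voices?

Adjacent intervals: C2→E2 = major third; E2→F2 = minor second; F2→G2 = major second; G2→A3 = major ninth.
The largest is G2 to A3, a major ninth (14 semitones).

major 9th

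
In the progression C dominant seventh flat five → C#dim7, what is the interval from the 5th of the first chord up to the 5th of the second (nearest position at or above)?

The 5th of C dominant seventh flat five is Gb; the 5th of C#dim7 is G.
1 letter names make it a unison; at 1 semitone (a half step wider than perfect) the quality is augmented.

A1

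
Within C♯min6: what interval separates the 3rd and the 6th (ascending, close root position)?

A4

The chord tones of C♯min6 are C♯-E-G♯-A♯.
The 3rd is E and the 6th is A♯.
From E to A♯: 6 semitones over a fourth = augmented.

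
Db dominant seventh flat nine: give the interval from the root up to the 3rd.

Db dominant seventh flat nine: Db F Ab Cb Ebb.
That puts Db below F.
Db up to F spans 3 letter names and 4 semitones — a major third.

major third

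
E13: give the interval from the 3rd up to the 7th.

diminished 5th

E13 (E dominant thirteenth) is spelled E, G♯, B, D, F♯, C♯.
That puts G♯ below D.
5 letter names make it a fifth; at 6 semitones (a half step narrower than perfect) the quality is diminished.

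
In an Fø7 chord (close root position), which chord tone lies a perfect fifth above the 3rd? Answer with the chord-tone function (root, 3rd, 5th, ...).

Spelling the chord: F, Ab, Cb, Eb.
The 3rd is Ab. A perfect fifth above Ab is Eb.
Eb is the chord's 7th.

7th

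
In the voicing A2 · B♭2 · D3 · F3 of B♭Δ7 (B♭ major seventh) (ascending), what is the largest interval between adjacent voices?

major third

Adjacent intervals: A2→B♭2 = minor second; B♭2→D3 = major third; D3→F3 = minor third.
The largest is B♭2 to D3, a major third (4 semitones).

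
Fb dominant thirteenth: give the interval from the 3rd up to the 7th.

diminished 5th

Fb13 (Fb dominant thirteenth) is spelled Fb, Ab, Cb, Ebb, Gb, Db.
That puts Ab below Ebb.
5 letter names make it a fifth; at 6 semitones (a half step narrower than perfect) the quality is diminished.
This 3–7 tritone is the characteristic tension at the heart of the dominant sound.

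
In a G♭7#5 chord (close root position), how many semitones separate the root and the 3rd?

4

The chord tones of G♭ augmented seventh are G♭ B♭ D F♭.
G♭ to B♭ is a major third: 4 semitones.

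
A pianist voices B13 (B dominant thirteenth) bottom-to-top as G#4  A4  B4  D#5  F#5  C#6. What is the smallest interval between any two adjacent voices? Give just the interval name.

m2

Adjacent intervals: G#4→A4 = minor second; A4→B4 = major second; B4→D#5 = major third; D#5→F#5 = minor third; F#5→C#6 = perfect fifth.
The smallest is G#4 to A4, a minor second (1 semitone).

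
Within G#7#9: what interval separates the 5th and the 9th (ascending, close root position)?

The chord tones of G#7#9 are G#, B#, D#, F#, A##.
That puts D# below A##.
From D# to A##: 8 semitones over a fifth = augmented.

augmented fifth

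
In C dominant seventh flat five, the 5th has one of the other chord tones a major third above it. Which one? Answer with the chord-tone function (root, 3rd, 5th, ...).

7th

C7b5: C–E–G♭–B♭.
The 5th is G♭. A major third above G♭ is B♭.
B♭ is the chord's 7th.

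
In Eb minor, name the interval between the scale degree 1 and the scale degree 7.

Eb natural minor: Eb F Gb Ab Bb Cb Db.
Scale degree 1 = Eb; 7th degree = Db.
7 letter names make it a seventh; at 10 semitones (a half step narrower than major) the quality is minor.

minor seventh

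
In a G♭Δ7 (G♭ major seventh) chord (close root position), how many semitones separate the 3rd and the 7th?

Spelling the chord: G♭–B♭–D♭–F.
B♭ to F is a perfect fifth: 7 semitones.

7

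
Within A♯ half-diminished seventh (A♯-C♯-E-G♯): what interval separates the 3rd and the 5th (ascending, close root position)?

So we need the interval from C♯ up to E.
C♯ up to E is 3 semitones, a half step narrower than a major third, so the interval is minor.

minor 3rd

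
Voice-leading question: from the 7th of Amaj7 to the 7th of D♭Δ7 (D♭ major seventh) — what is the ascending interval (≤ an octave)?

Amaj7 has G♯ as its 7th, and D♭Δ7 (D♭ major seventh) has C as its 7th.
4 letter names make it a fourth; at 4 semitones (a half step narrower than perfect) the quality is diminished.

diminished fourth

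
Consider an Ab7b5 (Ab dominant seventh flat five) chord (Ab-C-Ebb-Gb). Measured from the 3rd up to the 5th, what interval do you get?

diminished third

That puts C below Ebb.
C up to Ebb is 2 semitones, a whole step narrower than a major third, so the interval is diminished.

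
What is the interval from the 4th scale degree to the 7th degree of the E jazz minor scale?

Spelling the E jazz minor scale: E F# G A B C# D#.
So we need the interval from A up to D#.
4 letter names make it a fourth; at 6 semitones (a half step wider than perfect) the quality is augmented.

augmented fourth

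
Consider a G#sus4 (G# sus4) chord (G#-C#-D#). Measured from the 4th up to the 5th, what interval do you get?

major second

So we need the interval from C# up to D#.
C# up to D# spans 2 letter names and 2 semitones — a major second.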